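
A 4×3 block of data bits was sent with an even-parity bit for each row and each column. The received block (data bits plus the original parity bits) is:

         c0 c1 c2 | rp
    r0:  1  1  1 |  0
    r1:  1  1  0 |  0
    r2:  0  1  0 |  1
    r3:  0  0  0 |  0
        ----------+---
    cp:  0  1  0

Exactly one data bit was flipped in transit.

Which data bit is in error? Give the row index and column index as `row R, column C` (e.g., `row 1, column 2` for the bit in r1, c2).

Recompute each row's even parity and compare to rp:
  r0: data parity 1, sent rp 0 → mismatch
  r1: data parity 0, sent rp 0 → ok
  r2: data parity 1, sent rp 1 → ok
  r3: data parity 0, sent rp 0 → ok
Recompute each column's even parity and compare to cp:
  c0: data parity 0, sent cp 0 → ok
  c1: data parity 1, sent cp 1 → ok
  c2: data parity 1, sent cp 0 → mismatch
Exactly one row (r0) and one column (c2) fail → the flipped bit is at their intersection.

row 0, column 2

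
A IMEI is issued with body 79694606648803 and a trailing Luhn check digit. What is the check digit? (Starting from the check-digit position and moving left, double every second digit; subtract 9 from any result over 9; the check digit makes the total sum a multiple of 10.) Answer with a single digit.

Partial digits right→left: 3 0 8 8 4 6 6 0 6 4 9 6 9 7
Double every second digit counting from the check-digit position (so the 1st, 3rd, 5th, ... of the partial from the right).
  doubled (with −9 where >9): 6 7 8 3 3 9 9 → sum 45
  kept as-is: 0 8 6 0 4 6 7 → sum 31
Total = 45 + 31 = 76.
Check digit = (10 − (76 mod 10)) mod 10 = 4.

4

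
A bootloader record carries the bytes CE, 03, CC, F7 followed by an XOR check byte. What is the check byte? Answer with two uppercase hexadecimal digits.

F6

XOR the bytes together:
  start with 0xCE
  0xCE ⊕ 0x03 = 0xCD
  0xCD ⊕ 0xCC = 0x01
  0x01 ⊕ 0xF7 = 0xF6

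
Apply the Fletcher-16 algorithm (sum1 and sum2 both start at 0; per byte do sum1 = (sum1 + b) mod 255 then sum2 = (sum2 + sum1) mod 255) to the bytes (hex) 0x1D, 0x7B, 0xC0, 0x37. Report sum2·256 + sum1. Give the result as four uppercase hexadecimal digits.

9F90

Running sums (mod 255):
  after byte 0 (0x1D): sum1=29, sum2=29
  after byte 1 (0x7B): sum1=152, sum2=181
  after byte 2 (0xC0): sum1=89, sum2=15
  after byte 3 (0x37): sum1=144, sum2=159
Checksum = sum2·256 + sum1 = 159·256 + 144 = 40848 = 0x9F90.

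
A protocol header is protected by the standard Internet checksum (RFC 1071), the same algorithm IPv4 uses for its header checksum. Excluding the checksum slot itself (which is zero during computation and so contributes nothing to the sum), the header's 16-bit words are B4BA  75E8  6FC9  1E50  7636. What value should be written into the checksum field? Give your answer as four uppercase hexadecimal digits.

D10C

One's-complement addition (fold any carry out of bit 15 back into bit 0):
  0xB4BA + 0x75E8 = 0x12AA2 → wrap carry → 0x2AA3
  0x2AA3 + 0x6FC9 = 0x09A6C
  0x9A6C + 0x1E50 = 0x0B8BC
  0xB8BC + 0x7636 = 0x12EF2 → wrap carry → 0x2EF3
One's-complement sum = 0x2EF3.
Checksum = ~0x2EF3 & 0xFFFF = 0xD10C.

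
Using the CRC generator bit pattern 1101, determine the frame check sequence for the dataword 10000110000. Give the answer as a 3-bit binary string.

101

Append 3 zeros: 10000110000000. Divide by 1101 (XOR where the leading bit is 1):
  pos 0: 1000 XOR 1101 = 0101
  pos 1: 1010 XOR 1101 = 0111
  pos 2: 1111 XOR 1101 = 0010
  pos 4: 1010 XOR 1101 = 0111
  pos 5: 1110 XOR 1101 = 0011
  pos 7: 1100 XOR 1101 = 0001
  pos 10: 1000 XOR 1101 = 0101
Remainder (last 3 bits) = 101. This is the CRC / FCS.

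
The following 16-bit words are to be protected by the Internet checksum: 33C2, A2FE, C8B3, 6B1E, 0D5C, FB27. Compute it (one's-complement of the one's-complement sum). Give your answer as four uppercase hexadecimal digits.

One's-complement addition (fold any carry out of bit 15 back into bit 0):
  0x33C2 + 0xA2FE = 0x0D6C0
  0xD6C0 + 0xC8B3 = 0x19F73 → wrap carry → 0x9F74
  0x9F74 + 0x6B1E = 0x10A92 → wrap carry → 0x0A93
  0x0A93 + 0x0D5C = 0x017EF
  0x17EF + 0xFB27 = 0x11316 → wrap carry → 0x1317
One's-complement sum = 0x1317.
Checksum = ~0x1317 & 0xFFFF = 0xECE8.

ECE8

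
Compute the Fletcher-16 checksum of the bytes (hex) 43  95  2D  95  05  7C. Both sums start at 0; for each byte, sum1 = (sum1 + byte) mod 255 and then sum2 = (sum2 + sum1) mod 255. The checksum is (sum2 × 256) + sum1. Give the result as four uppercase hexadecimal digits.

Running sums (mod 255):
  after byte 0 (43): sum1=67, sum2=67
  after byte 1 (95): sum1=216, sum2=28
  after byte 2 (2D): sum1=6, sum2=34
  after byte 3 (95): sum1=155, sum2=189
  after byte 4 (05): sum1=160, sum2=94
  after byte 5 (7C): sum1=29, sum2=123
Checksum = sum2·256 + sum1 = 123·256 + 29 = 31517 = 0x7B1D.

7B1D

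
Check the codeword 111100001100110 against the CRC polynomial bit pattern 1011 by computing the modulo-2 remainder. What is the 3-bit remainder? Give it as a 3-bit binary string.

001

Modulo-2 division of 111100001100110 by 1011:
  pos 0: 1111 XOR 1011 = 0100
  pos 1: 1000 XOR 1011 = 0011
  pos 3: 1100 XOR 1011 = 0111
  pos 4: 1110 XOR 1011 = 0101
  pos 5: 1011 XOR 1011 = 0000
  pos 9: 1001 XOR 1011 = 0010
  pos 11: 1010 XOR 1011 = 0001
Remainder = 001 (nonzero — an error is detected).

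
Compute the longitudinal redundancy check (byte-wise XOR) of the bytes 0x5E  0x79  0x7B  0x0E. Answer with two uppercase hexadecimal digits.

52

XOR the bytes together:
  start with 0x5E
  0x5E ⊕ 0x79 = 0x27
  0x27 ⊕ 0x7B = 0x5C
  0x5C ⊕ 0x0E = 0x52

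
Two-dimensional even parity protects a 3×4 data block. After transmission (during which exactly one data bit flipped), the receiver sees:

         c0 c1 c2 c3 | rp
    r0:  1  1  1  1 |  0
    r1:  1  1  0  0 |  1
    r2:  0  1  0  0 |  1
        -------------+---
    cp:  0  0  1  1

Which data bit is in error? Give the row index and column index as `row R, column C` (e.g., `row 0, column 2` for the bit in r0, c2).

Recompute each row's even parity and compare to rp:
  r0: data parity 0, sent rp 0 → ok
  r1: data parity 0, sent rp 1 → mismatch
  r2: data parity 1, sent rp 1 → ok
Recompute each column's even parity and compare to cp:
  c0: data parity 0, sent cp 0 → ok
  c1: data parity 1, sent cp 0 → mismatch
  c2: data parity 1, sent cp 1 → ok
  c3: data parity 1, sent cp 1 → ok
Exactly one row (r1) and one column (c1) fail → the flipped bit is at their intersection.

row 1, column 1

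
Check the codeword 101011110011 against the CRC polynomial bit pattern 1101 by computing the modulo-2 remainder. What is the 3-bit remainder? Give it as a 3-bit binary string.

Modulo-2 division of 101011110011 by 1101:
  pos 0: 1010 XOR 1101 = 0111
  pos 1: 1111 XOR 1101 = 0010
  pos 3: 1011 XOR 1101 = 0110
  pos 4: 1101 XOR 1101 = 0000
Remainder = 011 (nonzero — an error is detected).

011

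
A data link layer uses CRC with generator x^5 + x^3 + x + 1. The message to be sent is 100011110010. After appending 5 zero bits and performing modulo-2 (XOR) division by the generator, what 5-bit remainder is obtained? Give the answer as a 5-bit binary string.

01100

Append 5 zeros: 10001111001000000. Divide by 101011 (XOR where the leading bit is 1):
  pos 0: 100011 XOR 101011 = 001000
  pos 2: 100011 XOR 101011 = 001000
  pos 4: 100000 XOR 101011 = 001011
  pos 6: 101110 XOR 101011 = 000101
  pos 9: 101000 XOR 101011 = 000011
Remainder (last 5 bits) = 01100. This is the CRC / FCS.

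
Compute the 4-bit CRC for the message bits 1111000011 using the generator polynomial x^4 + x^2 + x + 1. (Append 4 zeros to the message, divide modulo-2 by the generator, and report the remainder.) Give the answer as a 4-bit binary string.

Append 4 zeros: 11110000110000. Divide by 10111 (XOR where the leading bit is 1):
  pos 0: 11110 XOR 10111 = 01001
  pos 1: 10010 XOR 10111 = 00101
  pos 3: 10100 XOR 10111 = 00011
  pos 6: 11110 XOR 10111 = 01001
  pos 7: 10010 XOR 10111 = 00101
  pos 9: 10100 XOR 10111 = 00011
Remainder (last 4 bits) = 0011. This is the CRC / FCS.

0011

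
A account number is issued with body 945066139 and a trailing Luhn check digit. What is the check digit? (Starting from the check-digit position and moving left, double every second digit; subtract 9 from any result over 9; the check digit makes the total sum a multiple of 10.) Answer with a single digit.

3

Partial digits right→left: 9 3 1 6 6 0 5 4 9
Double every second digit counting from the check-digit position (so the 1st, 3rd, 5th, ... of the partial from the right).
  doubled (with −9 where >9): 9 2 3 1 9 → sum 24
  kept as-is: 3 6 0 4 → sum 13
Total = 24 + 13 = 37.
Check digit = (10 − (37 mod 10)) mod 10 = 3.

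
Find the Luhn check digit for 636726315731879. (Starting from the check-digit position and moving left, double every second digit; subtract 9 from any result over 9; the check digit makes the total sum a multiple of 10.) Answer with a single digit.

9

Partial digits right→left: 9 7 8 1 3 7 5 1 3 6 2 7 6 3 6
Double every second digit counting from the check-digit position (so the 1st, 3rd, 5th, ... of the partial from the right).
  doubled (with −9 where >9): 9 7 6 1 6 4 3 3 → sum 39
  kept as-is: 7 1 7 1 6 7 3 → sum 32
Total = 39 + 32 = 71.
Check digit = (10 − (71 mod 10)) mod 10 = 9.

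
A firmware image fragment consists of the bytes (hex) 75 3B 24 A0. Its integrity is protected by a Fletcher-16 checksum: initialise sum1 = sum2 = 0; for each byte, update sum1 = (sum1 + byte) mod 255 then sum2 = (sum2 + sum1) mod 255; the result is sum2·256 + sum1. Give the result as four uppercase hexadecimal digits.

Running sums (mod 255):
  after byte 0 (75): sum1=117, sum2=117
  after byte 1 (3B): sum1=176, sum2=38
  after byte 2 (24): sum1=212, sum2=250
  after byte 3 (A0): sum1=117, sum2=112
Checksum = sum2·256 + sum1 = 112·256 + 117 = 28789 = 0x7075.

7075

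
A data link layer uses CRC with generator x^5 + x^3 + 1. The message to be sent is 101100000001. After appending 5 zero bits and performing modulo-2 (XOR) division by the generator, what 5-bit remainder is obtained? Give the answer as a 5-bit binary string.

Append 5 zeros: 10110000000100000. Divide by 101001 (XOR where the leading bit is 1):
  pos 0: 101100 XOR 101001 = 000101
  pos 3: 101000 XOR 101001 = 000001
  pos 8: 100100 XOR 101001 = 001101
  pos 10: 110100 XOR 101001 = 011101
  pos 11: 111010 XOR 101001 = 010011
Remainder (last 5 bits) = 10011. This is the CRC / FCS.

10011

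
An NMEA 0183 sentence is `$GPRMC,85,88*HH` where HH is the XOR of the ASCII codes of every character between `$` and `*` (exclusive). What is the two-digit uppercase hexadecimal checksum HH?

46

XOR the ASCII codes of the payload characters:
  'G' = 0x47 → acc = 0x47
  'P' = 0x50 → acc = 0x17
  'R' = 0x52 → acc = 0x45
  'M' = 0x4D → acc = 0x08
  'C' = 0x43 → acc = 0x4B
  ',' = 0x2C → acc = 0x67
  '8' = 0x38 → acc = 0x5F
  '5' = 0x35 → acc = 0x6A
  ',' = 0x2C → acc = 0x46
  '8' = 0x38 → acc = 0x7E
  '8' = 0x38 → acc = 0x46
Checksum = 0x46.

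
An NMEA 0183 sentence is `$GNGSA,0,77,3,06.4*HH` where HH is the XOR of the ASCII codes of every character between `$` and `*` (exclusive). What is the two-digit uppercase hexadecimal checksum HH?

43

XOR the ASCII codes of the payload characters:
  'G' = 0x47 → acc = 0x47
  'N' = 0x4E → acc = 0x09
  'G' = 0x47 → acc = 0x4E
  'S' = 0x53 → acc = 0x1D
  'A' = 0x41 → acc = 0x5C
  ',' = 0x2C → acc = 0x70
  '0' = 0x30 → acc = 0x40
  ',' = 0x2C → acc = 0x6C
  '7' = 0x37 → acc = 0x5B
  '7' = 0x37 → acc = 0x6C
  ',' = 0x2C → acc = 0x40
  '3' = 0x33 → acc = 0x73
  ',' = 0x2C → acc = 0x5F
  '0' = 0x30 → acc = 0x6F
  '6' = 0x36 → acc = 0x59
  '.' = 0x2E → acc = 0x77
  '4' = 0x34 → acc = 0x43
Checksum = 0x43.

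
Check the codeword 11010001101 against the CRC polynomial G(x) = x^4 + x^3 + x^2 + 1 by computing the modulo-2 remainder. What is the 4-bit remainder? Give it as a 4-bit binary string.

Modulo-2 division of 11010001101 by 11101:
  pos 0: 11010 XOR 11101 = 00111
  pos 2: 11100 XOR 11101 = 00001
  pos 6: 11101 XOR 11101 = 00000
Remainder = 0000 (zero — the frame passes the CRC check).

0000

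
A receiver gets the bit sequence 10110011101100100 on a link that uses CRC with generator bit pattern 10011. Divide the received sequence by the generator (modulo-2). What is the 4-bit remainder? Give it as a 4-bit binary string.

0000

Modulo-2 division of 10110011101100100 by 10011:
  pos 0: 10110 XOR 10011 = 00101
  pos 2: 10101 XOR 10011 = 00110
  pos 4: 11011 XOR 10011 = 01000
  pos 5: 10000 XOR 10011 = 00011
  pos 8: 11110 XOR 10011 = 01101
  pos 9: 11010 XOR 10011 = 01001
  pos 10: 10011 XOR 10011 = 00000
Remainder = 0000 (zero — the frame passes the CRC check).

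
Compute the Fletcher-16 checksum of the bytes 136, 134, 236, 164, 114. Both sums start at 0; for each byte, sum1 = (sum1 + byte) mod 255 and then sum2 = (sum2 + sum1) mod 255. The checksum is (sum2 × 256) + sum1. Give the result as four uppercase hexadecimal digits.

Running sums (mod 255):
  after byte 0 (136): sum1=136, sum2=136
  after byte 1 (134): sum1=15, sum2=151
  after byte 2 (236): sum1=251, sum2=147
  after byte 3 (164): sum1=160, sum2=52
  after byte 4 (114): sum1=19, sum2=71
Checksum = sum2·256 + sum1 = 71·256 + 19 = 18195 = 0x4713.

4713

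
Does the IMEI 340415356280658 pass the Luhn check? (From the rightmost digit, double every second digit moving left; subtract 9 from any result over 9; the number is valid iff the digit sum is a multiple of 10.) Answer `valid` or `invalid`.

invalid

From the right, keep odd positions and double even positions (subtract 9 from any doubled value over 9):
  doubled (positions 2,4,...): 1 0 4 1 1 8 8 → sum 23
  kept (positions 1,3,...): 8 6 8 6 3 1 0 3 → sum 35
Total = 58.
58 mod 10 = 8, so the number is invalid.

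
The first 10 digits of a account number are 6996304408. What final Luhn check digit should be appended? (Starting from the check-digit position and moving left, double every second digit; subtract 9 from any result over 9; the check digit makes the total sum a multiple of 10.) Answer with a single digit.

1

Partial digits right→left: 8 0 4 4 0 3 6 9 9 6
Double every second digit counting from the check-digit position (so the 1st, 3rd, 5th, ... of the partial from the right).
  doubled (with −9 where >9): 7 8 0 3 9 → sum 27
  kept as-is: 0 4 3 9 6 → sum 22
Total = 27 + 22 = 49.
Check digit = (10 − (49 mod 10)) mod 10 = 1.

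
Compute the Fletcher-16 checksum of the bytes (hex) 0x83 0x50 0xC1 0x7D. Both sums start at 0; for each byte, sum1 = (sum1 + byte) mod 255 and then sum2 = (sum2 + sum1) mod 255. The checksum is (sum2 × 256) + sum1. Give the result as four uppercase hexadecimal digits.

Running sums (mod 255):
  after byte 0 (0x83): sum1=131, sum2=131
  after byte 1 (0x50): sum1=211, sum2=87
  after byte 2 (0xC1): sum1=149, sum2=236
  after byte 3 (0x7D): sum1=19, sum2=0
Checksum = sum2·256 + sum1 = 0·256 + 19 = 19 = 0x0013.

0013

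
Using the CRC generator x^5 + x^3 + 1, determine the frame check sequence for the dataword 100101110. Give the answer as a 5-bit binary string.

00011

Append 5 zeros: 10010111000000. Divide by 101001 (XOR where the leading bit is 1):
  pos 0: 100101 XOR 101001 = 001100
  pos 2: 110011 XOR 101001 = 011010
  pos 3: 110100 XOR 101001 = 011101
  pos 4: 111010 XOR 101001 = 010011
  pos 5: 100110 XOR 101001 = 001111
  pos 7: 111100 XOR 101001 = 010101
  pos 8: 101010 XOR 101001 = 000011
Remainder (last 5 bits) = 00011. This is the CRC / FCS.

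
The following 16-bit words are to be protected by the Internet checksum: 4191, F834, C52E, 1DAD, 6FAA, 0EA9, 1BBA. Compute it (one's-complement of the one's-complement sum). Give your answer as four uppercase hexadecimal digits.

4950

One's-complement addition (fold any carry out of bit 15 back into bit 0):
  0x4191 + 0xF834 = 0x139C5 → wrap carry → 0x39C6
  0x39C6 + 0xC52E = 0x0FEF4
  0xFEF4 + 0x1DAD = 0x11CA1 → wrap carry → 0x1CA2
  0x1CA2 + 0x6FAA = 0x08C4C
  0x8C4C + 0x0EA9 = 0x09AF5
  0x9AF5 + 0x1BBA = 0x0B6AF
One's-complement sum = 0xB6AF.
Checksum = ~0xB6AF & 0xFFFF = 0x4950.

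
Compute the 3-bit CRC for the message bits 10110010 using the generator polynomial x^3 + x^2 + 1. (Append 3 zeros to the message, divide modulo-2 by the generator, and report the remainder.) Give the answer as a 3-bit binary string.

Append 3 zeros: 10110010000. Divide by 1101 (XOR where the leading bit is 1):
  pos 0: 1011 XOR 1101 = 0110
  pos 1: 1100 XOR 1101 = 0001
  pos 4: 1010 XOR 1101 = 0111
  pos 5: 1110 XOR 1101 = 0011
  pos 7: 1100 XOR 1101 = 0001
Remainder (last 3 bits) = 001. This is the CRC / FCS.

001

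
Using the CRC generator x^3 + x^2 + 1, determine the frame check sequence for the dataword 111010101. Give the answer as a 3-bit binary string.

Append 3 zeros: 111010101000. Divide by 1101 (XOR where the leading bit is 1):
  pos 0: 1110 XOR 1101 = 0011
  pos 2: 1110 XOR 1101 = 0011
  pos 4: 1110 XOR 1101 = 0011
  pos 6: 1110 XOR 1101 = 0011
  pos 8: 1100 XOR 1101 = 0001
Remainder (last 3 bits) = 001. This is the CRC / FCS.

001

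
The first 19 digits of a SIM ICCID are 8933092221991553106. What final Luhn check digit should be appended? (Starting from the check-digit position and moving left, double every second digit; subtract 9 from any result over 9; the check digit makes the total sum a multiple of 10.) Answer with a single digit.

1

Partial digits right→left: 6 0 1 3 5 5 1 9 9 1 2 2 2 9 0 3 3 9 8
Double every second digit counting from the check-digit position (so the 1st, 3rd, 5th, ... of the partial from the right).
  doubled (with −9 where >9): 3 2 1 2 9 4 4 0 6 7 → sum 38
  kept as-is: 0 3 5 9 1 2 9 3 9 → sum 41
Total = 38 + 41 = 79.
Check digit = (10 − (79 mod 10)) mod 10 = 1.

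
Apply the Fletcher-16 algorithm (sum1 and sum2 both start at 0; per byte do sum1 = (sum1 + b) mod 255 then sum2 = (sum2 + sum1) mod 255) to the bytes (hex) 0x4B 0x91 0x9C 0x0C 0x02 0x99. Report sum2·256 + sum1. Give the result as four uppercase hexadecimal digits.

CF21

Running sums (mod 255):
  after byte 0 (0x4B): sum1=75, sum2=75
  after byte 1 (0x91): sum1=220, sum2=40
  after byte 2 (0x9C): sum1=121, sum2=161
  after byte 3 (0x0C): sum1=133, sum2=39
  after byte 4 (0x02): sum1=135, sum2=174
  after byte 5 (0x99): sum1=33, sum2=207
Checksum = sum2·256 + sum1 = 207·256 + 33 = 53025 = 0xCF21.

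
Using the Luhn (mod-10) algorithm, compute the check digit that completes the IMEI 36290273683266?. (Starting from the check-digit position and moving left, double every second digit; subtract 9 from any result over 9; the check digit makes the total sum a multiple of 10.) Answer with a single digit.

7

Partial digits right→left: 6 6 2 3 8 6 3 7 2 0 9 2 6 3
Double every second digit counting from the check-digit position (so the 1st, 3rd, 5th, ... of the partial from the right).
  doubled (with −9 where >9): 3 4 7 6 4 9 3 → sum 36
  kept as-is: 6 3 6 7 0 2 3 → sum 27
Total = 36 + 27 = 63.
Check digit = (10 − (63 mod 10)) mod 10 = 7.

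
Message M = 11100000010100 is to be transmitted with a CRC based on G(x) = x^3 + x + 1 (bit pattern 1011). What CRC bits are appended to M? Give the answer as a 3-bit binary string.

001

Append 3 zeros: 11100000010100000. Divide by 1011 (XOR where the leading bit is 1):
  pos 0: 1110 XOR 1011 = 0101
  pos 1: 1010 XOR 1011 = 0001
  pos 4: 1000 XOR 1011 = 0011
  pos 6: 1101 XOR 1011 = 0110
  pos 7: 1100 XOR 1011 = 0111
  pos 8: 1111 XOR 1011 = 0100
  pos 9: 1000 XOR 1011 = 0011
  pos 11: 1100 XOR 1011 = 0111
  pos 12: 1110 XOR 1011 = 0101
  pos 13: 1010 XOR 1011 = 0001
Remainder (last 3 bits) = 001. This is the CRC / FCS.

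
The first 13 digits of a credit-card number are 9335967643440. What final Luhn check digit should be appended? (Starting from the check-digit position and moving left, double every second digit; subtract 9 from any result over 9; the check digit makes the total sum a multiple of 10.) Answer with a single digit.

Partial digits right→left: 0 4 4 3 4 6 7 6 9 5 3 3 9
Double every second digit counting from the check-digit position (so the 1st, 3rd, 5th, ... of the partial from the right).
  doubled (with −9 where >9): 0 8 8 5 9 6 9 → sum 45
  kept as-is: 4 3 6 6 5 3 → sum 27
Total = 45 + 27 = 72.
Check digit = (10 − (72 mod 10)) mod 10 = 8.

8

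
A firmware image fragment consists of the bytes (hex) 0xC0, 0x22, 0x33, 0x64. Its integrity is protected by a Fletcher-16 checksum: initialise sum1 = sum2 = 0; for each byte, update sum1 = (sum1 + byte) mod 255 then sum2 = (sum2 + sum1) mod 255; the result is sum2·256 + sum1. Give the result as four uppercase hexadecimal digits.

347A

Running sums (mod 255):
  after byte 0 (0xC0): sum1=192, sum2=192
  after byte 1 (0x22): sum1=226, sum2=163
  after byte 2 (0x33): sum1=22, sum2=185
  after byte 3 (0x64): sum1=122, sum2=52
Checksum = sum2·256 + sum1 = 52·256 + 122 = 13434 = 0x347A.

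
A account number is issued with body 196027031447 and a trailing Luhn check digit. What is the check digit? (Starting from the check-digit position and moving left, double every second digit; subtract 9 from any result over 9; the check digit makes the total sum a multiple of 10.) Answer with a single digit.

3

Partial digits right→left: 7 4 4 1 3 0 7 2 0 6 9 1
Double every second digit counting from the check-digit position (so the 1st, 3rd, 5th, ... of the partial from the right).
  doubled (with −9 where >9): 5 8 6 5 0 9 → sum 33
  kept as-is: 4 1 0 2 6 1 → sum 14
Total = 33 + 14 = 47.
Check digit = (10 − (47 mod 10)) mod 10 = 3.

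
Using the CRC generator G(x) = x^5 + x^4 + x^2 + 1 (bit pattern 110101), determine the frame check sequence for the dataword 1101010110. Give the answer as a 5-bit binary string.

10100

Append 5 zeros: 110101011000000. Divide by 110101 (XOR where the leading bit is 1):
  pos 0: 110101 XOR 110101 = 000000
  pos 7: 110000 XOR 110101 = 000101
Remainder (last 5 bits) = 10100. This is the CRC / FCS.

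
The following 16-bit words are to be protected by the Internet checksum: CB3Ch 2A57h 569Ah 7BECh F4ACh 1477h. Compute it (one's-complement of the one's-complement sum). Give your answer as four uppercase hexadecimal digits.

One's-complement addition (fold any carry out of bit 15 back into bit 0):
  0xCB3C + 0x2A57 = 0x0F593
  0xF593 + 0x569A = 0x14C2D → wrap carry → 0x4C2E
  0x4C2E + 0x7BEC = 0x0C81A
  0xC81A + 0xF4AC = 0x1BCC6 → wrap carry → 0xBCC7
  0xBCC7 + 0x1477 = 0x0D13E
One's-complement sum = 0xD13E.
Checksum = ~0xD13E & 0xFFFF = 0x2EC1.

2EC1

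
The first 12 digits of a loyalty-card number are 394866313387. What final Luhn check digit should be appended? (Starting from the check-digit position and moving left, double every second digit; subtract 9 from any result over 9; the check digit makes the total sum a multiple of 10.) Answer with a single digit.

1

Partial digits right→left: 7 8 3 3 1 3 6 6 8 4 9 3
Double every second digit counting from the check-digit position (so the 1st, 3rd, 5th, ... of the partial from the right).
  doubled (with −9 where >9): 5 6 2 3 7 9 → sum 32
  kept as-is: 8 3 3 6 4 3 → sum 27
Total = 32 + 27 = 59.
Check digit = (10 − (59 mod 10)) mod 10 = 1.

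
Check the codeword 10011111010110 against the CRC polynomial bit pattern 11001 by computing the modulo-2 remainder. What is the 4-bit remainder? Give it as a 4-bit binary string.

0000

Modulo-2 division of 10011111010110 by 11001:
  pos 0: 10011 XOR 11001 = 01010
  pos 1: 10101 XOR 11001 = 01100
  pos 2: 11001 XOR 11001 = 00000
  pos 7: 10101 XOR 11001 = 01100
  pos 8: 11001 XOR 11001 = 00000
Remainder = 0000 (zero — the frame passes the CRC check).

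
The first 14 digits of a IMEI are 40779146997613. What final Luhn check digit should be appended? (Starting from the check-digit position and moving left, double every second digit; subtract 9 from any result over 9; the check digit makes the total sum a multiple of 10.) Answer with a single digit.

1

Partial digits right→left: 3 1 6 7 9 9 6 4 1 9 7 7 0 4
Double every second digit counting from the check-digit position (so the 1st, 3rd, 5th, ... of the partial from the right).
  doubled (with −9 where >9): 6 3 9 3 2 5 0 → sum 28
  kept as-is: 1 7 9 4 9 7 4 → sum 41
Total = 28 + 41 = 69.
Check digit = (10 − (69 mod 10)) mod 10 = 1.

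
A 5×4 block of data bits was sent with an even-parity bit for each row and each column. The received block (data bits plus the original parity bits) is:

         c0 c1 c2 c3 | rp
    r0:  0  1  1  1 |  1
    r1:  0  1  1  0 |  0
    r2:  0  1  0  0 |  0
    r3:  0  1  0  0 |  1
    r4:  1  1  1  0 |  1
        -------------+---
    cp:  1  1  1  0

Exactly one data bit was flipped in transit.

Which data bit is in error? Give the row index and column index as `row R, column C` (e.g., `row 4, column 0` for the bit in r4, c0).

Recompute each row's even parity and compare to rp:
  r0: data parity 1, sent rp 1 → ok
  r1: data parity 0, sent rp 0 → ok
  r2: data parity 1, sent rp 0 → mismatch
  r3: data parity 1, sent rp 1 → ok
  r4: data parity 1, sent rp 1 → ok
Recompute each column's even parity and compare to cp:
  c0: data parity 1, sent cp 1 → ok
  c1: data parity 1, sent cp 1 → ok
  c2: data parity 1, sent cp 1 → ok
  c3: data parity 1, sent cp 0 → mismatch
Exactly one row (r2) and one column (c3) fail → the flipped bit is at their intersection.

row 2, column 3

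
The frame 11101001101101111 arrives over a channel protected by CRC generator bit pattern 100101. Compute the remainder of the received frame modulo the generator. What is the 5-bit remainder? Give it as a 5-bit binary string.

Modulo-2 division of 11101001101101111 by 100101:
  pos 0: 111010 XOR 100101 = 011111
  pos 1: 111110 XOR 100101 = 011011
  pos 2: 110111 XOR 100101 = 010010
  pos 3: 100101 XOR 100101 = 000000
  pos 10: 110111 XOR 100101 = 010010
  pos 11: 100101 XOR 100101 = 000000
Remainder = 00000 (zero — the frame passes the CRC check).

00000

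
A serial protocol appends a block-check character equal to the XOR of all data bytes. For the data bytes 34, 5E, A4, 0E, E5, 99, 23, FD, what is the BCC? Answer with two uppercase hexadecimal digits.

XOR the bytes together:
  start with 0x34
  0x34 ⊕ 0x5E = 0x6A
  0x6A ⊕ 0xA4 = 0xCE
  0xCE ⊕ 0x0E = 0xC0
  0xC0 ⊕ 0xE5 = 0x25
  0x25 ⊕ 0x99 = 0xBC
  0xBC ⊕ 0x23 = 0x9F
  0x9F ⊕ 0xFD = 0x62

62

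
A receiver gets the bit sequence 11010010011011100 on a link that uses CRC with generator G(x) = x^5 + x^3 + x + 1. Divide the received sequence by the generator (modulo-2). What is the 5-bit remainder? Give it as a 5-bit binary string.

00010

Modulo-2 division of 11010010011011100 by 101011:
  pos 0: 110100 XOR 101011 = 011111
  pos 1: 111111 XOR 101011 = 010100
  pos 2: 101000 XOR 101011 = 000011
  pos 6: 110110 XOR 101011 = 011101
  pos 7: 111011 XOR 101011 = 010000
  pos 8: 100001 XOR 101011 = 001010
  pos 10: 101010 XOR 101011 = 000001
Remainder = 00010 (nonzero — an error is detected).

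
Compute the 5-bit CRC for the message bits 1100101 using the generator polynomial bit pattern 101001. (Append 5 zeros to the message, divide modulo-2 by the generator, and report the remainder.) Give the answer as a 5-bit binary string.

Append 5 zeros: 110010100000. Divide by 101001 (XOR where the leading bit is 1):
  pos 0: 110010 XOR 101001 = 011011
  pos 1: 110111 XOR 101001 = 011110
  pos 2: 111100 XOR 101001 = 010101
  pos 3: 101010 XOR 101001 = 000011
Remainder (last 5 bits) = 11000. This is the CRC / FCS.

11000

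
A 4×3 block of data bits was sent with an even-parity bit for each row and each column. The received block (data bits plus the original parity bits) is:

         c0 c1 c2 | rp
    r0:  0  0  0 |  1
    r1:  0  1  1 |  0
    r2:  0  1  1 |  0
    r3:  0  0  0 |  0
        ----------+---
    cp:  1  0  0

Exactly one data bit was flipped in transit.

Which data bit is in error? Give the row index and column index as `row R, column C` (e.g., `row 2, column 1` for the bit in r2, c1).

row 0, column 0

Recompute each row's even parity and compare to rp:
  r0: data parity 0, sent rp 1 → mismatch
  r1: data parity 0, sent rp 0 → ok
  r2: data parity 0, sent rp 0 → ok
  r3: data parity 0, sent rp 0 → ok
Recompute each column's even parity and compare to cp:
  c0: data parity 0, sent cp 1 → mismatch
  c1: data parity 0, sent cp 0 → ok
  c2: data parity 0, sent cp 0 → ok
Exactly one row (r0) and one column (c0) fail → the flipped bit is at their intersection.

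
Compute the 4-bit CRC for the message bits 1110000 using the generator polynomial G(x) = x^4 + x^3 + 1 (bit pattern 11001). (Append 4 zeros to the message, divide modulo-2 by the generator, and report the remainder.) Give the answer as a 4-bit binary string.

Append 4 zeros: 11100000000. Divide by 11001 (XOR where the leading bit is 1):
  pos 0: 11100 XOR 11001 = 00101
  pos 2: 10100 XOR 11001 = 01101
  pos 3: 11010 XOR 11001 = 00011
  pos 6: 11000 XOR 11001 = 00001
Remainder (last 4 bits) = 0001. This is the CRC / FCS.

0001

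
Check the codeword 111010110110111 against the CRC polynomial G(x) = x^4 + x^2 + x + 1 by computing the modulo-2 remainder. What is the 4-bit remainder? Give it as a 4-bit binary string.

Modulo-2 division of 111010110110111 by 10111:
  pos 0: 11101 XOR 10111 = 01010
  pos 1: 10100 XOR 10111 = 00011
  pos 4: 11110 XOR 10111 = 01001
  pos 5: 10011 XOR 10111 = 00100
  pos 7: 10010 XOR 10111 = 00101
  pos 9: 10111 XOR 10111 = 00000
Remainder = 0001 (nonzero — an error is detected).

0001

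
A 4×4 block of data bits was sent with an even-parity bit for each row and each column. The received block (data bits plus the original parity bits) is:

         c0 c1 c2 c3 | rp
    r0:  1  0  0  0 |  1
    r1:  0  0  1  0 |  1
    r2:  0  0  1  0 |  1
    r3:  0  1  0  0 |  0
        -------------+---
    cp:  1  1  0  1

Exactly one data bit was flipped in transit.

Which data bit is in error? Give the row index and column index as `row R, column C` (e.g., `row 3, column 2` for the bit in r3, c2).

row 3, column 3

Recompute each row's even parity and compare to rp:
  r0: data parity 1, sent rp 1 → ok
  r1: data parity 1, sent rp 1 → ok
  r2: data parity 1, sent rp 1 → ok
  r3: data parity 1, sent rp 0 → mismatch
Recompute each column's even parity and compare to cp:
  c0: data parity 1, sent cp 1 → ok
  c1: data parity 1, sent cp 1 → ok
  c2: data parity 0, sent cp 0 → ok
  c3: data parity 0, sent cp 1 → mismatch
Exactly one row (r3) and one column (c3) fail → the flipped bit is at their intersection.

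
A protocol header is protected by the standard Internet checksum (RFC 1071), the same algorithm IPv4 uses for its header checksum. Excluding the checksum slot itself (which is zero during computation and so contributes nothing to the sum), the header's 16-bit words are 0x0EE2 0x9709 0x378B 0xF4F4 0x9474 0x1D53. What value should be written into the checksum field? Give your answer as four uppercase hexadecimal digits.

7BCC

One's-complement addition (fold any carry out of bit 15 back into bit 0):
  0x0EE2 + 0x9709 = 0x0A5EB
  0xA5EB + 0x378B = 0x0DD76
  0xDD76 + 0xF4F4 = 0x1D26A → wrap carry → 0xD26B
  0xD26B + 0x9474 = 0x166DF → wrap carry → 0x66E0
  0x66E0 + 0x1D53 = 0x08433
One's-complement sum = 0x8433.
Checksum = ~0x8433 & 0xFFFF = 0x7BCC.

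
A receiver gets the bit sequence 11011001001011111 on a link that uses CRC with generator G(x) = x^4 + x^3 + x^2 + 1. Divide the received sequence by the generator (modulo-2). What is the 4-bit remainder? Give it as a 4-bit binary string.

Modulo-2 division of 11011001001011111 by 11101:
  pos 0: 11011 XOR 11101 = 00110
  pos 2: 11000 XOR 11101 = 00101
  pos 4: 10110 XOR 11101 = 01011
  pos 5: 10110 XOR 11101 = 01011
  pos 6: 10111 XOR 11101 = 01010
  pos 7: 10100 XOR 11101 = 01001
  pos 8: 10011 XOR 11101 = 01110
  pos 9: 11101 XOR 11101 = 00000
Remainder = 0111 (nonzero — an error is detected).

0111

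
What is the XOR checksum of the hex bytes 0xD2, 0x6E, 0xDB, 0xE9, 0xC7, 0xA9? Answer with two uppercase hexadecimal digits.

E0

XOR the bytes together:
  start with 0xD2
  0xD2 ⊕ 0x6E = 0xBC
  0xBC ⊕ 0xDB = 0x67
  0x67 ⊕ 0xE9 = 0x8E
  0x8E ⊕ 0xC7 = 0x49
  0x49 ⊕ 0xA9 = 0xE0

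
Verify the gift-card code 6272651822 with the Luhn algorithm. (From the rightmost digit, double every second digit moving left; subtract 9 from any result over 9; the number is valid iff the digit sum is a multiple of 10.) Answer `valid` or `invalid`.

From the right, keep odd positions and double even positions (subtract 9 from any doubled value over 9):
  doubled (positions 2,4,...): 4 2 3 5 3 → sum 17
  kept (positions 1,3,...): 2 8 5 2 2 → sum 19
Total = 36.
36 mod 10 = 6, so the number is invalid.

invalid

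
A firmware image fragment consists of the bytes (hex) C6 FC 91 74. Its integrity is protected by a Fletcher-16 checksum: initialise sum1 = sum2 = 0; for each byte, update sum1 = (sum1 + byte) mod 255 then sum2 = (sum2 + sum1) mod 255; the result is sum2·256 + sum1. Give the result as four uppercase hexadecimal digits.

A9C9

Running sums (mod 255):
  after byte 0 (C6): sum1=198, sum2=198
  after byte 1 (FC): sum1=195, sum2=138
  after byte 2 (91): sum1=85, sum2=223
  after byte 3 (74): sum1=201, sum2=169
Checksum = sum2·256 + sum1 = 169·256 + 201 = 43465 = 0xA9C9.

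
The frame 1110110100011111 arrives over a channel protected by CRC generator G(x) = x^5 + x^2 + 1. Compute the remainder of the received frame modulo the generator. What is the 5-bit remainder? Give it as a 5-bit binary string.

Modulo-2 division of 1110110100011111 by 100101:
  pos 0: 111011 XOR 100101 = 011110
  pos 1: 111100 XOR 100101 = 011001
  pos 2: 110011 XOR 100101 = 010110
  pos 3: 101100 XOR 100101 = 001001
  pos 5: 100100 XOR 100101 = 000001
  pos 10: 111111 XOR 100101 = 011010
Remainder = 11010 (nonzero — an error is detected).

11010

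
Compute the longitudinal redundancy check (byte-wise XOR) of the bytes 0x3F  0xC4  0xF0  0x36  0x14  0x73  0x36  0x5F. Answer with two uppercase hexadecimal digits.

XOR the bytes together:
  start with 0x3F
  0x3F ⊕ 0xC4 = 0xFB
  0xFB ⊕ 0xF0 = 0x0B
  0x0B ⊕ 0x36 = 0x3D
  0x3D ⊕ 0x14 = 0x29
  0x29 ⊕ 0x73 = 0x5A
  0x5A ⊕ 0x36 = 0x6C
  0x6C ⊕ 0x5F = 0x33

33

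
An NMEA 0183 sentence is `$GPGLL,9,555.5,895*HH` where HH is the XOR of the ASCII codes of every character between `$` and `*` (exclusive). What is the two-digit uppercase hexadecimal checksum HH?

XOR the ASCII codes of the payload characters:
  'G' = 0x47 → acc = 0x47
  'P' = 0x50 → acc = 0x17
  'G' = 0x47 → acc = 0x50
  'L' = 0x4C → acc = 0x1C
  'L' = 0x4C → acc = 0x50
  ',' = 0x2C → acc = 0x7C
  '9' = 0x39 → acc = 0x45
  ',' = 0x2C → acc = 0x69
  '5' = 0x35 → acc = 0x5C
  '5' = 0x35 → acc = 0x69
  '5' = 0x35 → acc = 0x5C
  '.' = 0x2E → acc = 0x72
  '5' = 0x35 → acc = 0x47
  ',' = 0x2C → acc = 0x6B
  '8' = 0x38 → acc = 0x53
  '9' = 0x39 → acc = 0x6A
  '5' = 0x35 → acc = 0x5F
Checksum = 0x5F.

5F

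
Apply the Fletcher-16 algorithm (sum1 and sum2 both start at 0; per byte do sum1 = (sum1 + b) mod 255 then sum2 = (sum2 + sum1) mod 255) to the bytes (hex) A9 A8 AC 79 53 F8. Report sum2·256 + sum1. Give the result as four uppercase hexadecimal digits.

04C4

Running sums (mod 255):
  after byte 0 (A9): sum1=169, sum2=169
  after byte 1 (A8): sum1=82, sum2=251
  after byte 2 (AC): sum1=254, sum2=250
  after byte 3 (79): sum1=120, sum2=115
  after byte 4 (53): sum1=203, sum2=63
  after byte 5 (F8): sum1=196, sum2=4
Checksum = sum2·256 + sum1 = 4·256 + 196 = 1220 = 0x04C4.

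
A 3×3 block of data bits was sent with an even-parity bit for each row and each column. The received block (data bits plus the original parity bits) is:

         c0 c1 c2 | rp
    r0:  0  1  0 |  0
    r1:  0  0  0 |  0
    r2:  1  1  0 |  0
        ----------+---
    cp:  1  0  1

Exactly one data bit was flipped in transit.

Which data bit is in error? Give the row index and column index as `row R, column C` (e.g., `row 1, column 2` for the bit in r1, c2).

Recompute each row's even parity and compare to rp:
  r0: data parity 1, sent rp 0 → mismatch
  r1: data parity 0, sent rp 0 → ok
  r2: data parity 0, sent rp 0 → ok
Recompute each column's even parity and compare to cp:
  c0: data parity 1, sent cp 1 → ok
  c1: data parity 0, sent cp 0 → ok
  c2: data parity 0, sent cp 1 → mismatch
Exactly one row (r0) and one column (c2) fail → the flipped bit is at their intersection.

row 0, column 2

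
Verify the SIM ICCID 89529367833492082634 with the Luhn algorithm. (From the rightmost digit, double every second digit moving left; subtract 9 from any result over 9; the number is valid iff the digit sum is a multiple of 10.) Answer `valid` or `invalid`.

valid

From the right, keep odd positions and double even positions (subtract 9 from any doubled value over 9):
  doubled (positions 2,4,...): 6 4 0 9 6 7 3 9 1 7 → sum 52
  kept (positions 1,3,...): 4 6 8 2 4 3 7 3 2 9 → sum 48
Total = 100.
100 mod 10 = 0, so the number is valid.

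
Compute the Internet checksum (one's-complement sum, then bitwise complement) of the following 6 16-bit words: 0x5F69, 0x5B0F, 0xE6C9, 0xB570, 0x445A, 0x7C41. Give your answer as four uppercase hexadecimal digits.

E8B0

One's-complement addition (fold any carry out of bit 15 back into bit 0):
  0x5F69 + 0x5B0F = 0x0BA78
  0xBA78 + 0xE6C9 = 0x1A141 → wrap carry → 0xA142
  0xA142 + 0xB570 = 0x156B2 → wrap carry → 0x56B3
  0x56B3 + 0x445A = 0x09B0D
  0x9B0D + 0x7C41 = 0x1174E → wrap carry → 0x174F
One's-complement sum = 0x174F.
Checksum = ~0x174F & 0xFFFF = 0xE8B0.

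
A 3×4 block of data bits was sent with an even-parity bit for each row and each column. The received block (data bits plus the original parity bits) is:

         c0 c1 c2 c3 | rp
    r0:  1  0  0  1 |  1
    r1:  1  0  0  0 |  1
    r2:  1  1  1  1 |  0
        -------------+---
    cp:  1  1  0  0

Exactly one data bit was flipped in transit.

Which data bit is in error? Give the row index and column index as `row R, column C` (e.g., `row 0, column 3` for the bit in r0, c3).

row 0, column 2

Recompute each row's even parity and compare to rp:
  r0: data parity 0, sent rp 1 → mismatch
  r1: data parity 1, sent rp 1 → ok
  r2: data parity 0, sent rp 0 → ok
Recompute each column's even parity and compare to cp:
  c0: data parity 1, sent cp 1 → ok
  c1: data parity 1, sent cp 1 → ok
  c2: data parity 1, sent cp 0 → mismatch
  c3: data parity 0, sent cp 0 → ok
Exactly one row (r0) and one column (c2) fail → the flipped bit is at their intersection.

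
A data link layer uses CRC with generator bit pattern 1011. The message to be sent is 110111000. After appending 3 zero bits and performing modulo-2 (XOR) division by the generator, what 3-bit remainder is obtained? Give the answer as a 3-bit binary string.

Append 3 zeros: 110111000000. Divide by 1011 (XOR where the leading bit is 1):
  pos 0: 1101 XOR 1011 = 0110
  pos 1: 1101 XOR 1011 = 0110
  pos 2: 1101 XOR 1011 = 0110
  pos 3: 1100 XOR 1011 = 0111
  pos 4: 1110 XOR 1011 = 0101
  pos 5: 1010 XOR 1011 = 0001
  pos 8: 1000 XOR 1011 = 0011
Remainder (last 3 bits) = 011. This is the CRC / FCS.

011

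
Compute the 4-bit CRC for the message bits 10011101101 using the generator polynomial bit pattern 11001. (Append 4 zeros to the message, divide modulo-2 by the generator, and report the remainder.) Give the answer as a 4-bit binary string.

Append 4 zeros: 100111011010000. Divide by 11001 (XOR where the leading bit is 1):
  pos 0: 10011 XOR 11001 = 01010
  pos 1: 10101 XOR 11001 = 01100
  pos 2: 11000 XOR 11001 = 00001
  pos 6: 11101 XOR 11001 = 00100
  pos 8: 10000 XOR 11001 = 01001
  pos 9: 10010 XOR 11001 = 01011
  pos 10: 10110 XOR 11001 = 01111
Remainder (last 4 bits) = 1111. This is the CRC / FCS.

1111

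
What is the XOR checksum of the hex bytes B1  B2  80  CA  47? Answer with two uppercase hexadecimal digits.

XOR the bytes together:
  start with 0xB1
  0xB1 ⊕ 0xB2 = 0x03
  0x03 ⊕ 0x80 = 0x83
  0x83 ⊕ 0xCA = 0x49
  0x49 ⊕ 0x47 = 0x0E

0E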